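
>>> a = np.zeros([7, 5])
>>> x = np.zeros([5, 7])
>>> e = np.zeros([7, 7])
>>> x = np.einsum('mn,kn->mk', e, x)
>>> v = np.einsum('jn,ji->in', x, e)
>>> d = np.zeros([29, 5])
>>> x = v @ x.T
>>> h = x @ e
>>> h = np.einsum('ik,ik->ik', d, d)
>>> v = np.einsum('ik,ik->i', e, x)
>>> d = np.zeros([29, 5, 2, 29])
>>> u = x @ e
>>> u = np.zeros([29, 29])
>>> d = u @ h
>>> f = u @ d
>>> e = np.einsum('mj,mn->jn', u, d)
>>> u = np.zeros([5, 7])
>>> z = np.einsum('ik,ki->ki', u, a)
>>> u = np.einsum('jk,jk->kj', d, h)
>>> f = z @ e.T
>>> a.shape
(7, 5)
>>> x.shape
(7, 7)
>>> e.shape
(29, 5)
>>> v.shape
(7,)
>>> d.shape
(29, 5)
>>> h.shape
(29, 5)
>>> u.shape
(5, 29)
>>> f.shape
(7, 29)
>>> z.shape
(7, 5)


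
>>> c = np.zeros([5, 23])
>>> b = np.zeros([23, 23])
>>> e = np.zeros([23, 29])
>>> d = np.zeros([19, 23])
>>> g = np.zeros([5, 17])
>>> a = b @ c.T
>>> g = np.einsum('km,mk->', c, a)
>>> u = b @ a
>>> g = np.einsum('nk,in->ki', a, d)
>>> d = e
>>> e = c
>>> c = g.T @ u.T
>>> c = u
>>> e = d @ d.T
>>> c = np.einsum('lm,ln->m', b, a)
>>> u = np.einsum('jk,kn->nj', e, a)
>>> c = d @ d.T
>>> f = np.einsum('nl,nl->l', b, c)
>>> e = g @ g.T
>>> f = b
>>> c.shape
(23, 23)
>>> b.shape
(23, 23)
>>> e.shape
(5, 5)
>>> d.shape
(23, 29)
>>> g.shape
(5, 19)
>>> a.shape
(23, 5)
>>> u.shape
(5, 23)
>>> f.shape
(23, 23)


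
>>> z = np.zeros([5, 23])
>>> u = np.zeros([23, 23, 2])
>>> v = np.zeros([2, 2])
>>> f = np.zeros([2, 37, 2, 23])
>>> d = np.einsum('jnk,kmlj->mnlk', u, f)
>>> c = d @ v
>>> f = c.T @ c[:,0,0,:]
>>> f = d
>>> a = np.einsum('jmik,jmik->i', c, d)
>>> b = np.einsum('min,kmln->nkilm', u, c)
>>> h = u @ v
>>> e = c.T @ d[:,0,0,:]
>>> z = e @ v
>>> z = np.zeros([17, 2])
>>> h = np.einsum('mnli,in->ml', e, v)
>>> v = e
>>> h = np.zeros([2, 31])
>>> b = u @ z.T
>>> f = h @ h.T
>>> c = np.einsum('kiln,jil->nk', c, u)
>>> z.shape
(17, 2)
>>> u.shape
(23, 23, 2)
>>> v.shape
(2, 2, 23, 2)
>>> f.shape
(2, 2)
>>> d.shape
(37, 23, 2, 2)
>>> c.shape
(2, 37)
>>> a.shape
(2,)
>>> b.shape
(23, 23, 17)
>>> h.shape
(2, 31)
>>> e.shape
(2, 2, 23, 2)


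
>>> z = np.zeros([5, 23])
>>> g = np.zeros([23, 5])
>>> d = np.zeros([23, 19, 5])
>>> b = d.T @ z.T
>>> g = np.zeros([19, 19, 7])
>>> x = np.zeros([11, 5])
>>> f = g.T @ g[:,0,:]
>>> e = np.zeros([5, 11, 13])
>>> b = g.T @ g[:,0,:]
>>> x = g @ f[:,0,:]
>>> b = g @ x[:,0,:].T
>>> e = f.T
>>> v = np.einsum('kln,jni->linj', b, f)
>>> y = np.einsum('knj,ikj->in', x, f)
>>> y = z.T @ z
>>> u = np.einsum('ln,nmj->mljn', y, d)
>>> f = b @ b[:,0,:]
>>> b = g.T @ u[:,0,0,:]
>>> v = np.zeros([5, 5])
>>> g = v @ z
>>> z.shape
(5, 23)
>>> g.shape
(5, 23)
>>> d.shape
(23, 19, 5)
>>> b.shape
(7, 19, 23)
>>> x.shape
(19, 19, 7)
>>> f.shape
(19, 19, 19)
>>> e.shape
(7, 19, 7)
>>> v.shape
(5, 5)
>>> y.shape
(23, 23)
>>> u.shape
(19, 23, 5, 23)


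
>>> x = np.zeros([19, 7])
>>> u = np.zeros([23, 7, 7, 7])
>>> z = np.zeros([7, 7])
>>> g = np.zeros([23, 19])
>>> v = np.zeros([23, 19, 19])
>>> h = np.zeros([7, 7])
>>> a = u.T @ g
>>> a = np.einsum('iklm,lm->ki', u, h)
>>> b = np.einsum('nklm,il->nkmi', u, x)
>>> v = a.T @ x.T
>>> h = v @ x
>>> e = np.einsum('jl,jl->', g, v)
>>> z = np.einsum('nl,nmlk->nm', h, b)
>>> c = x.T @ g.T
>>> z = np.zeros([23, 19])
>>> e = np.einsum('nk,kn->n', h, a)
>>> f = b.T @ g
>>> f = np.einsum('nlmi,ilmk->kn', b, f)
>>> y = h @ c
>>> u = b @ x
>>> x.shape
(19, 7)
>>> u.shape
(23, 7, 7, 7)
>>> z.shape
(23, 19)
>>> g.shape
(23, 19)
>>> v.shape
(23, 19)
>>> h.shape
(23, 7)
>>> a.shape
(7, 23)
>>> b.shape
(23, 7, 7, 19)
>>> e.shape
(23,)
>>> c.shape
(7, 23)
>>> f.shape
(19, 23)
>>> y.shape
(23, 23)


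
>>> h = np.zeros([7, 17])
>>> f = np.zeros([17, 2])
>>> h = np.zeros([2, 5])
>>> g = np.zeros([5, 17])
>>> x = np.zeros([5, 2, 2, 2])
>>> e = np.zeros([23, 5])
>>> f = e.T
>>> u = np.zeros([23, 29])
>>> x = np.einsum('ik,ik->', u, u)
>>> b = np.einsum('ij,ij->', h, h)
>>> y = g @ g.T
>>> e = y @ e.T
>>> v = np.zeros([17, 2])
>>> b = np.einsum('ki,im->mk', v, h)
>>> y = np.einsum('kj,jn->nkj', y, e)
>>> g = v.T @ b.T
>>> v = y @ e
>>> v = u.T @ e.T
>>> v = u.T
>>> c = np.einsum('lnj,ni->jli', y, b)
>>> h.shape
(2, 5)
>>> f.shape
(5, 23)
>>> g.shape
(2, 5)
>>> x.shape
()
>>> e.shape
(5, 23)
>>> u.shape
(23, 29)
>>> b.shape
(5, 17)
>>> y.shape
(23, 5, 5)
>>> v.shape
(29, 23)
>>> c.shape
(5, 23, 17)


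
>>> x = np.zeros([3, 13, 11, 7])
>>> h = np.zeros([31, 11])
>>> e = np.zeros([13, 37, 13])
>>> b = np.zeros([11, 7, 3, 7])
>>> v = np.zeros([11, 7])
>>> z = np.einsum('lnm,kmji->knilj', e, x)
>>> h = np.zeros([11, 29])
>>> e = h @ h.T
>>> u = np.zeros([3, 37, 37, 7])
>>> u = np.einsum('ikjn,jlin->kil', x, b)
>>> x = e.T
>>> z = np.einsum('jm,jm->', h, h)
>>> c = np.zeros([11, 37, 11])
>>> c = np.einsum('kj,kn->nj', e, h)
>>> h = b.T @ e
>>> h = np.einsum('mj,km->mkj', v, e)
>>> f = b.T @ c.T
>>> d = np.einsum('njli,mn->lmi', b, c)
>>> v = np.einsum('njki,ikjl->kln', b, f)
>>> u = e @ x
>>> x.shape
(11, 11)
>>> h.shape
(11, 11, 7)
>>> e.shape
(11, 11)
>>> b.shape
(11, 7, 3, 7)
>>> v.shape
(3, 29, 11)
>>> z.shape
()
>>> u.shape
(11, 11)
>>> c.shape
(29, 11)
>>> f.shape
(7, 3, 7, 29)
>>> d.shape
(3, 29, 7)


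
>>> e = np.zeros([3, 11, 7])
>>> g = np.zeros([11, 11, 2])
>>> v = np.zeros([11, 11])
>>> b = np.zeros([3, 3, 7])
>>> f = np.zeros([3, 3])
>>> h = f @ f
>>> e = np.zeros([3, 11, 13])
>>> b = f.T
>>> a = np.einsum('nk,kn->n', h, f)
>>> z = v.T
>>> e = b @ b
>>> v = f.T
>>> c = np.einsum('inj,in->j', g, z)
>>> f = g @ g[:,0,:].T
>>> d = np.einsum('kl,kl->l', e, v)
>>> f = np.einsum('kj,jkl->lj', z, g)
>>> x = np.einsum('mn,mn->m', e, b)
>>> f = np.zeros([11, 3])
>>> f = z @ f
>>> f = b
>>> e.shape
(3, 3)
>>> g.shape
(11, 11, 2)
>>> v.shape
(3, 3)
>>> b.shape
(3, 3)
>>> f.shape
(3, 3)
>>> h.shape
(3, 3)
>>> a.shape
(3,)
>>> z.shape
(11, 11)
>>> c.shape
(2,)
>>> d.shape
(3,)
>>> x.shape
(3,)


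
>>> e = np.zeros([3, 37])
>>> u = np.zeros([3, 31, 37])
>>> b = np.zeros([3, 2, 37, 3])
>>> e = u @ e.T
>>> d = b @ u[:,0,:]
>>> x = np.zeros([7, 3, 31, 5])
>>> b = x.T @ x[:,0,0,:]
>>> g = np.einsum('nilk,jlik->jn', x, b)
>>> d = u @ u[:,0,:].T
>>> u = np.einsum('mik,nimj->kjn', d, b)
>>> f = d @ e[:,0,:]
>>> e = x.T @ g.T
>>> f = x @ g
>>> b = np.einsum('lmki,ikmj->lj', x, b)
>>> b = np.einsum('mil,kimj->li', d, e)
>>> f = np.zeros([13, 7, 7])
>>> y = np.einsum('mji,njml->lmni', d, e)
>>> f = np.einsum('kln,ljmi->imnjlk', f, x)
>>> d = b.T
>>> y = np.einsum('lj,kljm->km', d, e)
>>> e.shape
(5, 31, 3, 5)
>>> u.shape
(3, 5, 5)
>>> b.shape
(3, 31)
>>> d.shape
(31, 3)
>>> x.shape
(7, 3, 31, 5)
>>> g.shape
(5, 7)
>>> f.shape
(5, 31, 7, 3, 7, 13)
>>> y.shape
(5, 5)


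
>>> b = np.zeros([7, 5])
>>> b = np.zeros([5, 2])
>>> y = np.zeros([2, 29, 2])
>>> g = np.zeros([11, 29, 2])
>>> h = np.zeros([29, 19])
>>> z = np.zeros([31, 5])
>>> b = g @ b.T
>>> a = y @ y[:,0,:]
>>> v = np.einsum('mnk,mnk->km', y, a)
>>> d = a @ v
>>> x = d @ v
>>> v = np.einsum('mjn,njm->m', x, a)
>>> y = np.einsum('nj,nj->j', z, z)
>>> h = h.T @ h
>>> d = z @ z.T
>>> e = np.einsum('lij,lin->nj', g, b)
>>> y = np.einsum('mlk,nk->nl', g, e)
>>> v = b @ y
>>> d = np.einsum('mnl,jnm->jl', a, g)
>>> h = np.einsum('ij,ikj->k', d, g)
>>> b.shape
(11, 29, 5)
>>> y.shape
(5, 29)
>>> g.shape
(11, 29, 2)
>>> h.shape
(29,)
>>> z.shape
(31, 5)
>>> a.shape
(2, 29, 2)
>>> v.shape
(11, 29, 29)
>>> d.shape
(11, 2)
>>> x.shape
(2, 29, 2)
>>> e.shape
(5, 2)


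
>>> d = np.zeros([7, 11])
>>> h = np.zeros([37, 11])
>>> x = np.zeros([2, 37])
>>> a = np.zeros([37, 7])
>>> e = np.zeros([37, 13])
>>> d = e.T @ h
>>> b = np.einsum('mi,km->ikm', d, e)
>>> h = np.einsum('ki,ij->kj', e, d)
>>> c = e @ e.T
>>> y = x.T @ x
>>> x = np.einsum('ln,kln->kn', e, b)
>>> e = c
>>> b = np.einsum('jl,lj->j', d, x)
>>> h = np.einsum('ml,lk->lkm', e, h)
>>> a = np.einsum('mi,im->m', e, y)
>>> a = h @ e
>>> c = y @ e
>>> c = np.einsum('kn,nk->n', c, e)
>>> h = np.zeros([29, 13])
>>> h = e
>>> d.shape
(13, 11)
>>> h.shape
(37, 37)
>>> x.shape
(11, 13)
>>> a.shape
(37, 11, 37)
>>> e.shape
(37, 37)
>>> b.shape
(13,)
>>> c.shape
(37,)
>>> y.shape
(37, 37)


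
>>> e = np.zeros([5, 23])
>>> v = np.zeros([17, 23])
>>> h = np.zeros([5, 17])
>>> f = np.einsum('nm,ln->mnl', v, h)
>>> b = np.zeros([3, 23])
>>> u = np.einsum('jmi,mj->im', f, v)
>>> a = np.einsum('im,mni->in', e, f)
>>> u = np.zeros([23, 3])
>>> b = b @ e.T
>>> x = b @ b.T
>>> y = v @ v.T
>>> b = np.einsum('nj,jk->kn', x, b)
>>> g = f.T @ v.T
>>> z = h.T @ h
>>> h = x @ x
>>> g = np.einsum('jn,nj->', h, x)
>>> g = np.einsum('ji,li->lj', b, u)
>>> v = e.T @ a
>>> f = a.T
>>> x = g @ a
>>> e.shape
(5, 23)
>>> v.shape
(23, 17)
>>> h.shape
(3, 3)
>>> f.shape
(17, 5)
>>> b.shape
(5, 3)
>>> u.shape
(23, 3)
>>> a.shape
(5, 17)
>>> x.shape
(23, 17)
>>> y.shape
(17, 17)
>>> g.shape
(23, 5)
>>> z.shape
(17, 17)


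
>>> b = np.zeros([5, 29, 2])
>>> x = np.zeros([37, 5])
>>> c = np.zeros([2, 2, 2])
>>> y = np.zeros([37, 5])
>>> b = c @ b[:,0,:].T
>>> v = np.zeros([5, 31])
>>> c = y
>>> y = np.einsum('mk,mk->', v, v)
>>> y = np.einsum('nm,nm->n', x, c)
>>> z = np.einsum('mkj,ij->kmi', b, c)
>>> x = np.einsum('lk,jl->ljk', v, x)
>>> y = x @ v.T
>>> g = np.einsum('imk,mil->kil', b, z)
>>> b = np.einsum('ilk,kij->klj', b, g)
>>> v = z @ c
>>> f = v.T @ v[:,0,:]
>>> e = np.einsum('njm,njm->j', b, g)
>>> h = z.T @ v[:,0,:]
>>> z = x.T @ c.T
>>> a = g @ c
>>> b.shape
(5, 2, 37)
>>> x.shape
(5, 37, 31)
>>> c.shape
(37, 5)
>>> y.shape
(5, 37, 5)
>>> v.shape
(2, 2, 5)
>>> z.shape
(31, 37, 37)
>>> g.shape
(5, 2, 37)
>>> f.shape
(5, 2, 5)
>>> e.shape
(2,)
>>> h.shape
(37, 2, 5)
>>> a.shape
(5, 2, 5)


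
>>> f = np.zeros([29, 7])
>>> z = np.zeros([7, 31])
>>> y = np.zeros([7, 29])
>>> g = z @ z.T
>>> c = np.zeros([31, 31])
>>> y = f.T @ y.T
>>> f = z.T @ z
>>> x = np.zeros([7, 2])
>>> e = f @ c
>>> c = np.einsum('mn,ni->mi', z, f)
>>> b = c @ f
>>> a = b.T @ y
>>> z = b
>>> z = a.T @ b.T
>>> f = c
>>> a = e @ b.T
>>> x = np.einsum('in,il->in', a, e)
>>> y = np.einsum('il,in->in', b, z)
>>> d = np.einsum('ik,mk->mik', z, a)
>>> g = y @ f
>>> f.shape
(7, 31)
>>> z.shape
(7, 7)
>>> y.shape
(7, 7)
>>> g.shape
(7, 31)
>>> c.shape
(7, 31)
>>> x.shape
(31, 7)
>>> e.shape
(31, 31)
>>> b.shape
(7, 31)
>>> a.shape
(31, 7)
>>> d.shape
(31, 7, 7)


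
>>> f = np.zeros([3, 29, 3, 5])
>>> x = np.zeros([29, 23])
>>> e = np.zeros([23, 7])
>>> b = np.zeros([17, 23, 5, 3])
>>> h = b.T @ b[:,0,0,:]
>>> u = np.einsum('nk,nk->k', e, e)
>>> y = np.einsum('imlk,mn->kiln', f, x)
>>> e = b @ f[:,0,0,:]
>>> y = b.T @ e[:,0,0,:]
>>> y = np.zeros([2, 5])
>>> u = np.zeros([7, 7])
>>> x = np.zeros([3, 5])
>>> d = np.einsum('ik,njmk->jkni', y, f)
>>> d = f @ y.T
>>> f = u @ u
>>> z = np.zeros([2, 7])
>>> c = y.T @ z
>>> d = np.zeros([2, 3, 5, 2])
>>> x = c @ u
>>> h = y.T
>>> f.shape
(7, 7)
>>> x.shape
(5, 7)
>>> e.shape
(17, 23, 5, 5)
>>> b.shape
(17, 23, 5, 3)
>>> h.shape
(5, 2)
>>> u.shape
(7, 7)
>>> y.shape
(2, 5)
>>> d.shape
(2, 3, 5, 2)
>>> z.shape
(2, 7)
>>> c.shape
(5, 7)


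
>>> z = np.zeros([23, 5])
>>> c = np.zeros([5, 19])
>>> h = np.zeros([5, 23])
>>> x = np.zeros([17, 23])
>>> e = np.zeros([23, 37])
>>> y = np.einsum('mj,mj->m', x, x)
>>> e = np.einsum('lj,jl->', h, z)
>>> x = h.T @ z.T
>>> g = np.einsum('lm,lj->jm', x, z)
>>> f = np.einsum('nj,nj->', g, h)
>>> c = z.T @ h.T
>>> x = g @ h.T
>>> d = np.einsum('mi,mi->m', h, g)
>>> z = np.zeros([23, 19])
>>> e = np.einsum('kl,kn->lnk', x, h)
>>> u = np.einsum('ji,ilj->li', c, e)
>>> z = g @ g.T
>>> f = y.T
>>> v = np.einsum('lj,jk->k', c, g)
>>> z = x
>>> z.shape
(5, 5)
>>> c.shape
(5, 5)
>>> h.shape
(5, 23)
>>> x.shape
(5, 5)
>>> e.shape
(5, 23, 5)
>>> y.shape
(17,)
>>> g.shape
(5, 23)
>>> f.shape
(17,)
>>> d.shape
(5,)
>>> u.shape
(23, 5)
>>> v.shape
(23,)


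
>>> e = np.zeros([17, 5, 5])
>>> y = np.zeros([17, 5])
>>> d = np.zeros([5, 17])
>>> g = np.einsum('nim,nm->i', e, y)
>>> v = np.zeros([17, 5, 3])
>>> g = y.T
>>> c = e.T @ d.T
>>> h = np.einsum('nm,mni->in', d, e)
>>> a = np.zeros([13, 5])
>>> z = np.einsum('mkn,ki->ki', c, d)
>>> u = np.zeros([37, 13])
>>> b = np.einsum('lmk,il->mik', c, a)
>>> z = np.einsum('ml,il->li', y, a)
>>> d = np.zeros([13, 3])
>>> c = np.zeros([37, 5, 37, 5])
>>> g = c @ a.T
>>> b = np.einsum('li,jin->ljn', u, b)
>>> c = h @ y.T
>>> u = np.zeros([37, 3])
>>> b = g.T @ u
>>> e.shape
(17, 5, 5)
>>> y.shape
(17, 5)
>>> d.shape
(13, 3)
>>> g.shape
(37, 5, 37, 13)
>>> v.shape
(17, 5, 3)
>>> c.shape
(5, 17)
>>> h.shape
(5, 5)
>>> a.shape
(13, 5)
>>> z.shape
(5, 13)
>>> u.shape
(37, 3)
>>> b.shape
(13, 37, 5, 3)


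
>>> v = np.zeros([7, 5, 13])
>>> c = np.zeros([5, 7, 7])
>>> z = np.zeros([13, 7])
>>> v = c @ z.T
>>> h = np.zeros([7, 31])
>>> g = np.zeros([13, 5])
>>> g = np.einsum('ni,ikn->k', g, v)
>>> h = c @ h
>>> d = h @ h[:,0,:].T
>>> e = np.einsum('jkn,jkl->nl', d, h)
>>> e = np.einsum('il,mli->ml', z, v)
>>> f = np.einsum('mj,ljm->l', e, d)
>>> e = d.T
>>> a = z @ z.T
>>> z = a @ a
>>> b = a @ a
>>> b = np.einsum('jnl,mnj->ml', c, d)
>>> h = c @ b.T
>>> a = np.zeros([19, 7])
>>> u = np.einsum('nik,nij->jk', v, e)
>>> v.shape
(5, 7, 13)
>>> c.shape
(5, 7, 7)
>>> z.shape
(13, 13)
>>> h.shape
(5, 7, 5)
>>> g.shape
(7,)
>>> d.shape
(5, 7, 5)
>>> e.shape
(5, 7, 5)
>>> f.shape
(5,)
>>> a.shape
(19, 7)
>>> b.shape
(5, 7)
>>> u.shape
(5, 13)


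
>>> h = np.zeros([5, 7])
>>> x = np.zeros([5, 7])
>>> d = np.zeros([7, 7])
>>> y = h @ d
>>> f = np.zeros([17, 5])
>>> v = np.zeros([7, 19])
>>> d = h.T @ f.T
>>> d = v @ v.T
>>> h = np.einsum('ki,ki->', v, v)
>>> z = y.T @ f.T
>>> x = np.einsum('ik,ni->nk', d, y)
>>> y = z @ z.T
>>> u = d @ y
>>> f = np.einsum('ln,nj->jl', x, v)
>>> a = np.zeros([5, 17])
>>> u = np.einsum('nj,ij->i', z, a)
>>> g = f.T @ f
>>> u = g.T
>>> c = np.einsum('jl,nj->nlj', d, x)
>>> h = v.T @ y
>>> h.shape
(19, 7)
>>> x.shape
(5, 7)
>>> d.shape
(7, 7)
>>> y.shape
(7, 7)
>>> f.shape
(19, 5)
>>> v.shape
(7, 19)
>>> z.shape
(7, 17)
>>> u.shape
(5, 5)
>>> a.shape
(5, 17)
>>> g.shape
(5, 5)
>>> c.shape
(5, 7, 7)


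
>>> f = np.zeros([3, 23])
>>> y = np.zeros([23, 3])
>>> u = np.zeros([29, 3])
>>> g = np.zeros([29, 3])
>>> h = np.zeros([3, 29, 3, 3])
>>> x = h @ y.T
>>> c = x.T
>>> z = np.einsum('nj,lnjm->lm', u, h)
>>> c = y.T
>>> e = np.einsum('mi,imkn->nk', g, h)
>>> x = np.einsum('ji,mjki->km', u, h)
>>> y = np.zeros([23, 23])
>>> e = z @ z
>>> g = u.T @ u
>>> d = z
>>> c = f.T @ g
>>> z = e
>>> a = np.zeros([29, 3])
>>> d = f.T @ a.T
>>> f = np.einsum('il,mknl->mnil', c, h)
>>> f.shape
(3, 3, 23, 3)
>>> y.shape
(23, 23)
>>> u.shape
(29, 3)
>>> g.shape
(3, 3)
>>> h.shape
(3, 29, 3, 3)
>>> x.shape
(3, 3)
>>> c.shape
(23, 3)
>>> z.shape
(3, 3)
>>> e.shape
(3, 3)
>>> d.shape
(23, 29)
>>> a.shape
(29, 3)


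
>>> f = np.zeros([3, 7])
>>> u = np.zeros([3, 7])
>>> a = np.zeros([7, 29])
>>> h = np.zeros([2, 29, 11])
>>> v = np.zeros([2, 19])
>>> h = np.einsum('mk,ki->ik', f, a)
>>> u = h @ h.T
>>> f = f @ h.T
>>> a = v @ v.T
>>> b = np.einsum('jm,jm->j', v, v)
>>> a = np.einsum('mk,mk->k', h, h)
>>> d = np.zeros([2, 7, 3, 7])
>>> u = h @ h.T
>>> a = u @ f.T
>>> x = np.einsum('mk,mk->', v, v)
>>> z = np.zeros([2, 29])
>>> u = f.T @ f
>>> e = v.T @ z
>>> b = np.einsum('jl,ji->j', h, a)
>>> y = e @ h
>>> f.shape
(3, 29)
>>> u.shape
(29, 29)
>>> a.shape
(29, 3)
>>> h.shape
(29, 7)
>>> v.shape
(2, 19)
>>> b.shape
(29,)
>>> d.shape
(2, 7, 3, 7)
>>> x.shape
()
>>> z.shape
(2, 29)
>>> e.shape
(19, 29)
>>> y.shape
(19, 7)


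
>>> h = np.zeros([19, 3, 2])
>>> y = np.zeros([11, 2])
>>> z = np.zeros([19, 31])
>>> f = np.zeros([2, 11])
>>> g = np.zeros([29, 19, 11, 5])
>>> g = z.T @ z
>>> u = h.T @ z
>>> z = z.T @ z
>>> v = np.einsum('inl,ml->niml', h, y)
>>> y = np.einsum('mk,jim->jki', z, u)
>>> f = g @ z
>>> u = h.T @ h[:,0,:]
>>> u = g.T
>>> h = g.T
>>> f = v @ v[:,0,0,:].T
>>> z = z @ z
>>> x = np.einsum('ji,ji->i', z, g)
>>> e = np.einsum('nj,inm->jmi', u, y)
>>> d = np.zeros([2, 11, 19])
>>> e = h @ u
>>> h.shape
(31, 31)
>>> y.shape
(2, 31, 3)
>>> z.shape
(31, 31)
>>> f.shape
(3, 19, 11, 3)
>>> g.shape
(31, 31)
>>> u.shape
(31, 31)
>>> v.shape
(3, 19, 11, 2)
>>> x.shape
(31,)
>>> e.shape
(31, 31)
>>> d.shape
(2, 11, 19)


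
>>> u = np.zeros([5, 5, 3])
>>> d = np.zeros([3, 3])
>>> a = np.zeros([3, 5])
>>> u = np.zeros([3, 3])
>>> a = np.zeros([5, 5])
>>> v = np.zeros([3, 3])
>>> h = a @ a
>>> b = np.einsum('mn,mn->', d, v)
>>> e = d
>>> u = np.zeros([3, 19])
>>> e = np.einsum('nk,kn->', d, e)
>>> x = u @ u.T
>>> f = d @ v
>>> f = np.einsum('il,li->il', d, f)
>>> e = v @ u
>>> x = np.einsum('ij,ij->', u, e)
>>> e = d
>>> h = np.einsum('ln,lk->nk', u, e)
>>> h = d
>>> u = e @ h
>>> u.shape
(3, 3)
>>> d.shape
(3, 3)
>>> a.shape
(5, 5)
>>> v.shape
(3, 3)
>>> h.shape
(3, 3)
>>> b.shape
()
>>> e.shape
(3, 3)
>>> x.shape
()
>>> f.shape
(3, 3)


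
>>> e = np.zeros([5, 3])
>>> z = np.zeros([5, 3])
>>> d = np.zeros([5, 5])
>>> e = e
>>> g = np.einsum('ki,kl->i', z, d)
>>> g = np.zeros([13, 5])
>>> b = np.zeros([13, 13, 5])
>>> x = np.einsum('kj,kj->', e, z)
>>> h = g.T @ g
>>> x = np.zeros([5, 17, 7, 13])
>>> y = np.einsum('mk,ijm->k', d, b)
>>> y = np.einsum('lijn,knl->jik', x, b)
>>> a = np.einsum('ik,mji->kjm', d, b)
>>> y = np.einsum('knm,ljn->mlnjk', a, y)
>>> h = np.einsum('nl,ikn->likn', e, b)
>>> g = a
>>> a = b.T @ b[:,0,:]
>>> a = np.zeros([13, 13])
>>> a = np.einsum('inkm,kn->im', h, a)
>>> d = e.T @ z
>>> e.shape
(5, 3)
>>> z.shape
(5, 3)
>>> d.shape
(3, 3)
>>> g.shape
(5, 13, 13)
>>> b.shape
(13, 13, 5)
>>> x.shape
(5, 17, 7, 13)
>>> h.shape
(3, 13, 13, 5)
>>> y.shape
(13, 7, 13, 17, 5)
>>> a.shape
(3, 5)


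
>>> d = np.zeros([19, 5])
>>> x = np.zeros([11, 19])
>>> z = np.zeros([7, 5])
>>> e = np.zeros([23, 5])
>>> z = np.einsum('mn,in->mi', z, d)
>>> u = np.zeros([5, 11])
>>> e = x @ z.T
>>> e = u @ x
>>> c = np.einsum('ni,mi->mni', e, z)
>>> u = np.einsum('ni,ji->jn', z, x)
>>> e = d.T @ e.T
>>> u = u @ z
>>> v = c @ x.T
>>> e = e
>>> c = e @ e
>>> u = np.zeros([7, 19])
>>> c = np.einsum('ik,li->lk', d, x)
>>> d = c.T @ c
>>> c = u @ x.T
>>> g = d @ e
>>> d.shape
(5, 5)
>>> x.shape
(11, 19)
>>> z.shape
(7, 19)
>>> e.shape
(5, 5)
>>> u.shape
(7, 19)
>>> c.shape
(7, 11)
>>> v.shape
(7, 5, 11)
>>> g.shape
(5, 5)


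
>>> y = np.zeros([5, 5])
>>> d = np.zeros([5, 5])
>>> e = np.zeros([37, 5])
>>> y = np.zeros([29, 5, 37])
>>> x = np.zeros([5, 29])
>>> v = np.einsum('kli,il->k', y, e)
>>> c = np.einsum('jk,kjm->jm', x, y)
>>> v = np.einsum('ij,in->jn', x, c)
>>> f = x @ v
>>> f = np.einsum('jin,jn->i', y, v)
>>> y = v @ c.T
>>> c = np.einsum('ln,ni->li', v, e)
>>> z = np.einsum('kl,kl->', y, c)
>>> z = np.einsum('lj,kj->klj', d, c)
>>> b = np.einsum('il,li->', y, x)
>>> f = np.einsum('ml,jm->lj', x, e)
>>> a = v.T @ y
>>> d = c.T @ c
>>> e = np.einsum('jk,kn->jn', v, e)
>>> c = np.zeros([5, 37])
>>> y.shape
(29, 5)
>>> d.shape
(5, 5)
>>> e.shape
(29, 5)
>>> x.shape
(5, 29)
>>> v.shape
(29, 37)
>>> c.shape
(5, 37)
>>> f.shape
(29, 37)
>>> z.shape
(29, 5, 5)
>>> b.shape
()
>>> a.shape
(37, 5)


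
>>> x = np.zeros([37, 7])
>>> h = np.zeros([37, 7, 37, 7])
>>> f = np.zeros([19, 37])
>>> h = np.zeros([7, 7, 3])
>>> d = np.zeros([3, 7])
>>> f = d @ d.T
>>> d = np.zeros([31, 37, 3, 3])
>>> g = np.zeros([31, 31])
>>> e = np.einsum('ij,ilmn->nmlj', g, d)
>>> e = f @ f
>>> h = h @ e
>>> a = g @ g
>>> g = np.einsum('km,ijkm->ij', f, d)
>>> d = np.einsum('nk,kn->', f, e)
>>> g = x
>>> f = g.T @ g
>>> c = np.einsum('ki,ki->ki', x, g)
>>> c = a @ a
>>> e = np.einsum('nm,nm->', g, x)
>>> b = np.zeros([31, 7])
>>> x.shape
(37, 7)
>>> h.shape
(7, 7, 3)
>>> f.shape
(7, 7)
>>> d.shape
()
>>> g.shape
(37, 7)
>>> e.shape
()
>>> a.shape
(31, 31)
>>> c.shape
(31, 31)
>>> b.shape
(31, 7)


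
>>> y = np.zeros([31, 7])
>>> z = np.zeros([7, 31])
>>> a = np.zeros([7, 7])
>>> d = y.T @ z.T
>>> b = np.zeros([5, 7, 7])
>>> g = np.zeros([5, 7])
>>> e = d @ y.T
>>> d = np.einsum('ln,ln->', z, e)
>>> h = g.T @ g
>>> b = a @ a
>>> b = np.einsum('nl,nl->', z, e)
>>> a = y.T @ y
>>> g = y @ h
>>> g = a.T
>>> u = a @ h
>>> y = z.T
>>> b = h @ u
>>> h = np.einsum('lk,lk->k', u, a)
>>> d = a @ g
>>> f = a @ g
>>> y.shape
(31, 7)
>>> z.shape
(7, 31)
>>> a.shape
(7, 7)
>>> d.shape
(7, 7)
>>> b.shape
(7, 7)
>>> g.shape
(7, 7)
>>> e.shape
(7, 31)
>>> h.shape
(7,)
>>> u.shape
(7, 7)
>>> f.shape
(7, 7)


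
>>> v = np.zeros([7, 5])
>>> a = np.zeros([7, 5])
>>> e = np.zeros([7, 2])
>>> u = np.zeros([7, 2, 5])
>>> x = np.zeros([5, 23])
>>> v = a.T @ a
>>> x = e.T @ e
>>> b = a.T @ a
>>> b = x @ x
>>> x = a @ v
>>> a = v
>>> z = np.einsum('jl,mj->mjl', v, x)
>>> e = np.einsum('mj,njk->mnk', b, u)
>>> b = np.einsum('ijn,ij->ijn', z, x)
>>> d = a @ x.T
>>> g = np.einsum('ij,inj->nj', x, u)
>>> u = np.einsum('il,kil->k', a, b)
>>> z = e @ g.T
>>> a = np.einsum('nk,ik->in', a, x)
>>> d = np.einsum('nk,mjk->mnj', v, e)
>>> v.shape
(5, 5)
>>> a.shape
(7, 5)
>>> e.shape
(2, 7, 5)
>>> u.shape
(7,)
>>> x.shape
(7, 5)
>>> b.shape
(7, 5, 5)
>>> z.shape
(2, 7, 2)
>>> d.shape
(2, 5, 7)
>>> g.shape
(2, 5)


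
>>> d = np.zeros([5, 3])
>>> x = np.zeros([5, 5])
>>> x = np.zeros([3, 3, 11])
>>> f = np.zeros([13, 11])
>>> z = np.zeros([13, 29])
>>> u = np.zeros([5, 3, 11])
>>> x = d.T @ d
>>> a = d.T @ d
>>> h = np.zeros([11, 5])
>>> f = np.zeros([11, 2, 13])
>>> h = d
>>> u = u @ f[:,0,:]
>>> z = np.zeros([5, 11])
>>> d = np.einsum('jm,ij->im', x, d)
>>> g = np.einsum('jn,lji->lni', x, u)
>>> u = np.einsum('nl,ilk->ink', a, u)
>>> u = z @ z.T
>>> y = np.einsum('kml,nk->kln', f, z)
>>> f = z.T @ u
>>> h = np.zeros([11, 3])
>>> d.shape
(5, 3)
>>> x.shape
(3, 3)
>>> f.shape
(11, 5)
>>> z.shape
(5, 11)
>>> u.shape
(5, 5)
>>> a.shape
(3, 3)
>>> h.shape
(11, 3)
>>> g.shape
(5, 3, 13)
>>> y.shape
(11, 13, 5)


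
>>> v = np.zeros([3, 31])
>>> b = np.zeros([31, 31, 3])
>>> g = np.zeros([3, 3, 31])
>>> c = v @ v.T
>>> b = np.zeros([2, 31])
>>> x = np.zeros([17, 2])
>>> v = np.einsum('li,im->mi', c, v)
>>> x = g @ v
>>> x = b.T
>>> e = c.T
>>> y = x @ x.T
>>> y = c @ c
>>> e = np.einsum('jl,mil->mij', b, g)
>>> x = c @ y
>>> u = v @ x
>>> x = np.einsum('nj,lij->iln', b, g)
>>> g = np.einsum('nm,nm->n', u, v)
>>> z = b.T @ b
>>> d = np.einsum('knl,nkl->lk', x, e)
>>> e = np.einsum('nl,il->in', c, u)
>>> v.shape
(31, 3)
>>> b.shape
(2, 31)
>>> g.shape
(31,)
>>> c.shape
(3, 3)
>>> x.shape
(3, 3, 2)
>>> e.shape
(31, 3)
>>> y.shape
(3, 3)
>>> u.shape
(31, 3)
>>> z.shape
(31, 31)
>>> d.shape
(2, 3)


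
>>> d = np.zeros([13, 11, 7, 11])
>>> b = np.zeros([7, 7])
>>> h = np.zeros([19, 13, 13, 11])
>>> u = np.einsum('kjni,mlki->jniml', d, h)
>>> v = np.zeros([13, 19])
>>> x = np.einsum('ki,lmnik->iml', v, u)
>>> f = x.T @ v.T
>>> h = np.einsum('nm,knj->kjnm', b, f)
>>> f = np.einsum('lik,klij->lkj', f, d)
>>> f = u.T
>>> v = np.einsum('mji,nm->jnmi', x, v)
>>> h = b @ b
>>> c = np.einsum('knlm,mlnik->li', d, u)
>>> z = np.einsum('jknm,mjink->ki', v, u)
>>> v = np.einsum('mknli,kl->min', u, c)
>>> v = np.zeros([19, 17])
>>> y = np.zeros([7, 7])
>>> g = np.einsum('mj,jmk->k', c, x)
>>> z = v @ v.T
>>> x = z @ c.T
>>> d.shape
(13, 11, 7, 11)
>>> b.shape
(7, 7)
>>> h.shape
(7, 7)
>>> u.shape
(11, 7, 11, 19, 13)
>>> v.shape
(19, 17)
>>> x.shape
(19, 7)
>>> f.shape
(13, 19, 11, 7, 11)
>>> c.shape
(7, 19)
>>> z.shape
(19, 19)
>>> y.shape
(7, 7)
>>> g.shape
(11,)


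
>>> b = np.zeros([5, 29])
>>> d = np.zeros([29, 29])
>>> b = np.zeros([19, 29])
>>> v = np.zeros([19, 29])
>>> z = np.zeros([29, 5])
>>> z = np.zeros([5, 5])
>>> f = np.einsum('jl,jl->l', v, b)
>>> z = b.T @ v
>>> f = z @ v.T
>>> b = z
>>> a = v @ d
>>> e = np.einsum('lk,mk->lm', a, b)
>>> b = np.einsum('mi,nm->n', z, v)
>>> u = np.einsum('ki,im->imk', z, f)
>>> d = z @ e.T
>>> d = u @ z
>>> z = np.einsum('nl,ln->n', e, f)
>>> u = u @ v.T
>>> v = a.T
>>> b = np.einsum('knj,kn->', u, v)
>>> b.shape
()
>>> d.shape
(29, 19, 29)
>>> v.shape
(29, 19)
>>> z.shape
(19,)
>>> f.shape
(29, 19)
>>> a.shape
(19, 29)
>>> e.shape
(19, 29)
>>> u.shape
(29, 19, 19)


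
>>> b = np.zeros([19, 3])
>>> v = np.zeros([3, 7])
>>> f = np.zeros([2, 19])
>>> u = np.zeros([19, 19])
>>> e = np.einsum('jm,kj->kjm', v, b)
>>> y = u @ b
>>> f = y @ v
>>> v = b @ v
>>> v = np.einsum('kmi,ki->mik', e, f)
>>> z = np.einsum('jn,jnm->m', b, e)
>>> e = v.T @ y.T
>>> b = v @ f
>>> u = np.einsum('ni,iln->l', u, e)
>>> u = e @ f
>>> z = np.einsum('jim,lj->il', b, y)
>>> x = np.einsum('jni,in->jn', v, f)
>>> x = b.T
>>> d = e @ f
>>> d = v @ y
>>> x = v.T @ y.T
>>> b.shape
(3, 7, 7)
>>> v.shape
(3, 7, 19)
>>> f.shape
(19, 7)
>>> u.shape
(19, 7, 7)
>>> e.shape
(19, 7, 19)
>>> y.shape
(19, 3)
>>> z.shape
(7, 19)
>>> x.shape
(19, 7, 19)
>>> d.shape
(3, 7, 3)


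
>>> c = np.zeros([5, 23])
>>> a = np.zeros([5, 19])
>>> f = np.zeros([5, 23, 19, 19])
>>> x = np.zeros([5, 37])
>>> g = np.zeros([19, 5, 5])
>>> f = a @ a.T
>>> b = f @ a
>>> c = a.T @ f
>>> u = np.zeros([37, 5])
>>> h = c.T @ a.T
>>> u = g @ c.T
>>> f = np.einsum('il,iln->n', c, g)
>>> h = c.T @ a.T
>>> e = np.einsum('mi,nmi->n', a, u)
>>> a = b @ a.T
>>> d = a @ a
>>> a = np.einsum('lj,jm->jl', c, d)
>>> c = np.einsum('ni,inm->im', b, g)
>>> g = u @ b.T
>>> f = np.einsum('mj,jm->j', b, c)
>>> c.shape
(19, 5)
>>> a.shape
(5, 19)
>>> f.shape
(19,)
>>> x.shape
(5, 37)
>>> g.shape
(19, 5, 5)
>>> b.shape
(5, 19)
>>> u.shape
(19, 5, 19)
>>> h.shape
(5, 5)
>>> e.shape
(19,)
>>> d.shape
(5, 5)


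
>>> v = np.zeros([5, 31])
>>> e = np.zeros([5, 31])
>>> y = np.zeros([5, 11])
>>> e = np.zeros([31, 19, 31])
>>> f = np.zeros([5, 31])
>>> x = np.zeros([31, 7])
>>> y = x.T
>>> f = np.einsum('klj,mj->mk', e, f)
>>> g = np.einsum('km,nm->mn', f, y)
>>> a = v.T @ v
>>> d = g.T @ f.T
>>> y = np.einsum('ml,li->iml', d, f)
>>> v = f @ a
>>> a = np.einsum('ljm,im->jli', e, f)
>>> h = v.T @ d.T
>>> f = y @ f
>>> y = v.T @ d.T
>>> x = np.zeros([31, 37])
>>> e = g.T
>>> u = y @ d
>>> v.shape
(5, 31)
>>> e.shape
(7, 31)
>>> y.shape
(31, 7)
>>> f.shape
(31, 7, 31)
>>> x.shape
(31, 37)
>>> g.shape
(31, 7)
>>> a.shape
(19, 31, 5)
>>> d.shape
(7, 5)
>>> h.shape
(31, 7)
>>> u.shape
(31, 5)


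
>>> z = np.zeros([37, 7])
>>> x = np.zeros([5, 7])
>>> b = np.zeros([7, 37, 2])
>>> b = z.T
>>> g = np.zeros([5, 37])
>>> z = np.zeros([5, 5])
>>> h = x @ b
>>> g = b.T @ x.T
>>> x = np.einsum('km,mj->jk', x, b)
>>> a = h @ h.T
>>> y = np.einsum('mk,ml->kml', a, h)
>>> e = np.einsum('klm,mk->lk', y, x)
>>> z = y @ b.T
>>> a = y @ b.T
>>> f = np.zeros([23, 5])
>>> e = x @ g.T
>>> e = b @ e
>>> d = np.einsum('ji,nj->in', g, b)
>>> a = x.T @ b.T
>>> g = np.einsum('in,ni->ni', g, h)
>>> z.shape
(5, 5, 7)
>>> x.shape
(37, 5)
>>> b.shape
(7, 37)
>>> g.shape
(5, 37)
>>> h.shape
(5, 37)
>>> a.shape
(5, 7)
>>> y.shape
(5, 5, 37)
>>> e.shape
(7, 37)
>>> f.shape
(23, 5)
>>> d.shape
(5, 7)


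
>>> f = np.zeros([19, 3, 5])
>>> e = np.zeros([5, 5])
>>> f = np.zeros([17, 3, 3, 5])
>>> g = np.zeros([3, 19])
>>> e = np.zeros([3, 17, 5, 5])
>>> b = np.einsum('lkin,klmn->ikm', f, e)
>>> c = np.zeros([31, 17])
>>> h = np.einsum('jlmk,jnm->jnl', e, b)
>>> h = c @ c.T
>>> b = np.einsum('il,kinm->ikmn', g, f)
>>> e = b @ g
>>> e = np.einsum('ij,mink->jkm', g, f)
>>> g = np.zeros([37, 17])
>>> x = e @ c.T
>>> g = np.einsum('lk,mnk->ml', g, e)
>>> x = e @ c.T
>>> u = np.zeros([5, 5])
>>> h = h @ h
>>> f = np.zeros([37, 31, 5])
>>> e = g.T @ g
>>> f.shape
(37, 31, 5)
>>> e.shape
(37, 37)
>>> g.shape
(19, 37)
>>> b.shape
(3, 17, 5, 3)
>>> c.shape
(31, 17)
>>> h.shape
(31, 31)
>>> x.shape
(19, 5, 31)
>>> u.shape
(5, 5)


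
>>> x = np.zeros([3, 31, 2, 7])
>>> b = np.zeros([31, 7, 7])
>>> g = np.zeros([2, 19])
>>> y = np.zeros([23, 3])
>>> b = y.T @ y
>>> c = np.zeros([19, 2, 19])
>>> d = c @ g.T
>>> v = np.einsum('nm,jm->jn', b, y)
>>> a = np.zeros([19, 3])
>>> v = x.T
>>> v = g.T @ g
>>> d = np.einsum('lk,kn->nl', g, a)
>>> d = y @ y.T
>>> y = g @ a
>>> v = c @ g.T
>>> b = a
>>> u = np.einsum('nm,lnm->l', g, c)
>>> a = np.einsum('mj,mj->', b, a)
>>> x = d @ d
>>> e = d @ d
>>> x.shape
(23, 23)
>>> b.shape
(19, 3)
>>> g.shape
(2, 19)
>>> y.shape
(2, 3)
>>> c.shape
(19, 2, 19)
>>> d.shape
(23, 23)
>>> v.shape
(19, 2, 2)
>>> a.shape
()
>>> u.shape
(19,)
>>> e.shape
(23, 23)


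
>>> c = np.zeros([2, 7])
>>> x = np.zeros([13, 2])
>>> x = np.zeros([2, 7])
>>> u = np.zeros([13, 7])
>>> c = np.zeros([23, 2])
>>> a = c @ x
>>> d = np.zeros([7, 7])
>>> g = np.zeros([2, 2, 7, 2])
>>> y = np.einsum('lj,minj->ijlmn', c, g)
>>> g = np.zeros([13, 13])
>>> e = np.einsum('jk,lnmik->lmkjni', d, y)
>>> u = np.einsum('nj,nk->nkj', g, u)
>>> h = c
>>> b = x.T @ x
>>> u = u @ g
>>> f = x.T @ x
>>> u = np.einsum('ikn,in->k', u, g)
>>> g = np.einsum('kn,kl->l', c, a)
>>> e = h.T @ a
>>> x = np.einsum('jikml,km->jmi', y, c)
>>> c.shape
(23, 2)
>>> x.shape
(2, 2, 2)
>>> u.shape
(7,)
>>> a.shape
(23, 7)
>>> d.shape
(7, 7)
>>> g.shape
(7,)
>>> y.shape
(2, 2, 23, 2, 7)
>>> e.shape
(2, 7)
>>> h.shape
(23, 2)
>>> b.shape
(7, 7)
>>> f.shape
(7, 7)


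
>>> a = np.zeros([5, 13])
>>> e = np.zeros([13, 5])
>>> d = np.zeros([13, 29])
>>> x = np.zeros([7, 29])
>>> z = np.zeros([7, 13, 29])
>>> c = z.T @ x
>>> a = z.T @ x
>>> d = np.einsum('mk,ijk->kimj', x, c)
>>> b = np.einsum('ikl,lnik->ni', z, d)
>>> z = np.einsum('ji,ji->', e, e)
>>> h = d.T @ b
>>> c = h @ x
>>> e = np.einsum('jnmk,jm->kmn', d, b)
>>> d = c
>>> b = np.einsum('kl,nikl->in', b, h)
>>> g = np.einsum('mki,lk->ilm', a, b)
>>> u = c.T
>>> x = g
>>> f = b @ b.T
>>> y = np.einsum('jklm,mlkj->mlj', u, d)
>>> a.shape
(29, 13, 29)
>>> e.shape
(13, 7, 29)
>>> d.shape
(13, 7, 29, 29)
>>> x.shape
(29, 7, 29)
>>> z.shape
()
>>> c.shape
(13, 7, 29, 29)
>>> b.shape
(7, 13)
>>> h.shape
(13, 7, 29, 7)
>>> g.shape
(29, 7, 29)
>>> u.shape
(29, 29, 7, 13)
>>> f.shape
(7, 7)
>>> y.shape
(13, 7, 29)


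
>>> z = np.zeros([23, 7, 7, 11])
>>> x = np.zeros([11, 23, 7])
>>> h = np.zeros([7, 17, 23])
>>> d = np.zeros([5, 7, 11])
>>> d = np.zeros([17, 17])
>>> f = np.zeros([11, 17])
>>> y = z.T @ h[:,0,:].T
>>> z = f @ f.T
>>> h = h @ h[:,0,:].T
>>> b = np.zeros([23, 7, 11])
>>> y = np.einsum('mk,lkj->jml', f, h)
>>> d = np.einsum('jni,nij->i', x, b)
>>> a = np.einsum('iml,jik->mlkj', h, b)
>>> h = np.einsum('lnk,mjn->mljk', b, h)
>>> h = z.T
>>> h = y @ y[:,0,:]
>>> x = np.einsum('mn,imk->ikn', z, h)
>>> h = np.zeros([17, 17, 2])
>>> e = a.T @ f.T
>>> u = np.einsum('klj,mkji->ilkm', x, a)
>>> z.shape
(11, 11)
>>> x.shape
(7, 7, 11)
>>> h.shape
(17, 17, 2)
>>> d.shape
(7,)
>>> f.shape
(11, 17)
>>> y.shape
(7, 11, 7)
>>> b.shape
(23, 7, 11)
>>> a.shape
(17, 7, 11, 23)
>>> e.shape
(23, 11, 7, 11)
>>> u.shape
(23, 7, 7, 17)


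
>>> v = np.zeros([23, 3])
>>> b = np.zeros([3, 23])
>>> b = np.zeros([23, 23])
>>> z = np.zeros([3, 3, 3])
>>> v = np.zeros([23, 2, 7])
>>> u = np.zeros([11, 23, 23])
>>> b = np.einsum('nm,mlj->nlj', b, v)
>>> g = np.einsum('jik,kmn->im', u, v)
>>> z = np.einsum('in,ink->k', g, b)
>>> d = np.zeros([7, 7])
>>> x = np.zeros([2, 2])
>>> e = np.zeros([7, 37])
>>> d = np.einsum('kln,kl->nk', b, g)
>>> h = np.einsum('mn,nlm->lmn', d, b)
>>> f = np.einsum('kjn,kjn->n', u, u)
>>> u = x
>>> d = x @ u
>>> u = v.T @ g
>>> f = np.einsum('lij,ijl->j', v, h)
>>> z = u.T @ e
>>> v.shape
(23, 2, 7)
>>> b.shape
(23, 2, 7)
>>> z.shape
(2, 2, 37)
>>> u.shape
(7, 2, 2)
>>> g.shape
(23, 2)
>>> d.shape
(2, 2)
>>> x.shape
(2, 2)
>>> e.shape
(7, 37)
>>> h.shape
(2, 7, 23)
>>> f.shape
(7,)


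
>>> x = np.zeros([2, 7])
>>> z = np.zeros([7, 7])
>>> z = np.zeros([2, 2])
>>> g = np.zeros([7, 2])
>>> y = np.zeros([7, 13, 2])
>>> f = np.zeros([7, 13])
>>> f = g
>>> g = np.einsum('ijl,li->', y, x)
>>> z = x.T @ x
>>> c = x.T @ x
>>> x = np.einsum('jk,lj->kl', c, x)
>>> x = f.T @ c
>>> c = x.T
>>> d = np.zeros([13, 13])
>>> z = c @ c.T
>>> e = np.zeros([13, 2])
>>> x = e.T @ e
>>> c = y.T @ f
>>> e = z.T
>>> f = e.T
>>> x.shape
(2, 2)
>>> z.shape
(7, 7)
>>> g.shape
()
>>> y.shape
(7, 13, 2)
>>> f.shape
(7, 7)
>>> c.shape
(2, 13, 2)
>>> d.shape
(13, 13)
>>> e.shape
(7, 7)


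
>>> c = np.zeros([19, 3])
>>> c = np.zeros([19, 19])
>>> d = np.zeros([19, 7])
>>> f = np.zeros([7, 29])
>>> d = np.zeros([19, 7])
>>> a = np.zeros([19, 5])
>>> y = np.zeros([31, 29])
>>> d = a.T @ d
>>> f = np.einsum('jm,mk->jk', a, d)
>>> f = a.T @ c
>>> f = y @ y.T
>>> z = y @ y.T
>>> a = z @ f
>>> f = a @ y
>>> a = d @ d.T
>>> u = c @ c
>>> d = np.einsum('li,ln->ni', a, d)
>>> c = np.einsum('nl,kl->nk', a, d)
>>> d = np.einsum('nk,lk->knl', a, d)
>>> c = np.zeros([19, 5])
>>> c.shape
(19, 5)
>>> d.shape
(5, 5, 7)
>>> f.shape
(31, 29)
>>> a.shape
(5, 5)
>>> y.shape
(31, 29)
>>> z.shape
(31, 31)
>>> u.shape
(19, 19)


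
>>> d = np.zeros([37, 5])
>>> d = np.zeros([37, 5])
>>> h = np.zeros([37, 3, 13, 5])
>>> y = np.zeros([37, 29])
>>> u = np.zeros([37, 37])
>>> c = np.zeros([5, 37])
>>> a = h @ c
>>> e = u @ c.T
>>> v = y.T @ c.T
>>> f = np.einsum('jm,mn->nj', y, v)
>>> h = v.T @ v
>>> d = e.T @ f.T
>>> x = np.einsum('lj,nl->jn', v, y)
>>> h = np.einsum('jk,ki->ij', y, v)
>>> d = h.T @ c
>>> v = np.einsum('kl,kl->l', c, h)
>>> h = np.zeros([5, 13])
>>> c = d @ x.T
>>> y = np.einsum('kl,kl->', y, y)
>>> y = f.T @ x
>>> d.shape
(37, 37)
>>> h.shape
(5, 13)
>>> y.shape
(37, 37)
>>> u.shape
(37, 37)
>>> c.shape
(37, 5)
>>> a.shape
(37, 3, 13, 37)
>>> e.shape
(37, 5)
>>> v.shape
(37,)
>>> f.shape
(5, 37)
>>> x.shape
(5, 37)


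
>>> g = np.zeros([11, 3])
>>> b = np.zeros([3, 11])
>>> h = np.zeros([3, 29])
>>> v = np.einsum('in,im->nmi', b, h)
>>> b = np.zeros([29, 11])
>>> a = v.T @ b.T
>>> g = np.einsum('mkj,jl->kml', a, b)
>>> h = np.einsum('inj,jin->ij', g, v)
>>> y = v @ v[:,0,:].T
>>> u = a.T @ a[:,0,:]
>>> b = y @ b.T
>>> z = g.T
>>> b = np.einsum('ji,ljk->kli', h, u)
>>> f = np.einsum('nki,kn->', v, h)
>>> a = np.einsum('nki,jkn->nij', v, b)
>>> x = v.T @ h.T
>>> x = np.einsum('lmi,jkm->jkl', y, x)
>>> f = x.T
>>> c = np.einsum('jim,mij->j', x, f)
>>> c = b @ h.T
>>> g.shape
(29, 3, 11)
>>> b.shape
(29, 29, 11)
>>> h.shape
(29, 11)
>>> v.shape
(11, 29, 3)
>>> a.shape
(11, 3, 29)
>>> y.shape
(11, 29, 11)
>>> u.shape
(29, 29, 29)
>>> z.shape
(11, 3, 29)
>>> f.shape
(11, 29, 3)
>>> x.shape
(3, 29, 11)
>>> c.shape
(29, 29, 29)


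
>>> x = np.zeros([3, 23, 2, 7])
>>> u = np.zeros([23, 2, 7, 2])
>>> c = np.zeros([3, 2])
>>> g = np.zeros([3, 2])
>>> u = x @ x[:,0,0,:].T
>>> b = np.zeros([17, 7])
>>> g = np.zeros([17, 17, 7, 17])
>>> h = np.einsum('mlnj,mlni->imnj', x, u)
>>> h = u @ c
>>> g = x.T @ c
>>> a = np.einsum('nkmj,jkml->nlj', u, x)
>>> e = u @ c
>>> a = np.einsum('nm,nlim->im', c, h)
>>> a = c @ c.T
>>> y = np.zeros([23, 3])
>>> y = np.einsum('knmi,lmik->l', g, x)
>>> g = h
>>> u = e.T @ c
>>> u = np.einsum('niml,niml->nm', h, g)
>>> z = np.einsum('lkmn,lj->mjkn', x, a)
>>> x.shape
(3, 23, 2, 7)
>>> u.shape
(3, 2)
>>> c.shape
(3, 2)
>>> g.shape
(3, 23, 2, 2)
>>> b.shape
(17, 7)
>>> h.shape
(3, 23, 2, 2)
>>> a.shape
(3, 3)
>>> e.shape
(3, 23, 2, 2)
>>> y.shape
(3,)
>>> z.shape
(2, 3, 23, 7)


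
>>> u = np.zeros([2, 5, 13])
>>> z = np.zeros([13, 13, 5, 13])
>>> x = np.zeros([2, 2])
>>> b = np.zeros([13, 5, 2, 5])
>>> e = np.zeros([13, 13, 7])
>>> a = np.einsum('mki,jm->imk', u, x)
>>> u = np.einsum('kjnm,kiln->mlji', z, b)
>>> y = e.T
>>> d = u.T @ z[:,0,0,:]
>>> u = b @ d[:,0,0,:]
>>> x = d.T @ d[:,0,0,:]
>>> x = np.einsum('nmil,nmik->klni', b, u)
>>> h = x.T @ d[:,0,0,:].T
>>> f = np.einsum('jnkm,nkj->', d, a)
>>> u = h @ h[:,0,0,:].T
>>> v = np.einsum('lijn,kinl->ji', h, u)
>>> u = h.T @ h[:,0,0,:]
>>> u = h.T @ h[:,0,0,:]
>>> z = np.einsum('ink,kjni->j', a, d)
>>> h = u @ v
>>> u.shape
(5, 5, 13, 5)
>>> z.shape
(13,)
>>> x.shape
(13, 5, 13, 2)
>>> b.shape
(13, 5, 2, 5)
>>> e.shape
(13, 13, 7)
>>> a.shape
(13, 2, 5)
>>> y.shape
(7, 13, 13)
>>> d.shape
(5, 13, 2, 13)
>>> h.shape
(5, 5, 13, 13)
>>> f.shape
()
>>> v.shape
(5, 13)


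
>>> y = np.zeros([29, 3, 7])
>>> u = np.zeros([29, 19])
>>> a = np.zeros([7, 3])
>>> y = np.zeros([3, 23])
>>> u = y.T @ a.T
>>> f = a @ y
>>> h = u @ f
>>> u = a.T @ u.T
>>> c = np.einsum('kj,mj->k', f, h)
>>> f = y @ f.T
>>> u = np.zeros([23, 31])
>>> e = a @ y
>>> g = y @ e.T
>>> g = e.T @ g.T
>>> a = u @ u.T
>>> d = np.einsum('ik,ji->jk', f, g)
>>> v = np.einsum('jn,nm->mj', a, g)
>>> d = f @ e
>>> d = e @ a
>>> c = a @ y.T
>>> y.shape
(3, 23)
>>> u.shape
(23, 31)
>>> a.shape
(23, 23)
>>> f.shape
(3, 7)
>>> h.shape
(23, 23)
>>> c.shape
(23, 3)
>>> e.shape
(7, 23)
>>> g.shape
(23, 3)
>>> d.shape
(7, 23)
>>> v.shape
(3, 23)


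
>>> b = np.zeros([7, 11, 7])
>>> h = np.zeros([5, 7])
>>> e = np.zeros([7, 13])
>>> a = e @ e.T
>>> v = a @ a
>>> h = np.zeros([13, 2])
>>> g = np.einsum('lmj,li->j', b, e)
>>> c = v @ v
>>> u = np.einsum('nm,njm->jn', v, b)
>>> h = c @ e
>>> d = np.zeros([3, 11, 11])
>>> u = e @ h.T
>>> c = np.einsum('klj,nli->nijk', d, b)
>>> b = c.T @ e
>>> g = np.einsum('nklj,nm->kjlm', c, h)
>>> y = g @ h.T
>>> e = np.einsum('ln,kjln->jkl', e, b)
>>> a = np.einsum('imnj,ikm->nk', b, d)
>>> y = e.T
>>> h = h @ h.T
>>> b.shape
(3, 11, 7, 13)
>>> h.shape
(7, 7)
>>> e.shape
(11, 3, 7)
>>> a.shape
(7, 11)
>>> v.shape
(7, 7)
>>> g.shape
(7, 3, 11, 13)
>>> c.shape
(7, 7, 11, 3)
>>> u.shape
(7, 7)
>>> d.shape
(3, 11, 11)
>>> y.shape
(7, 3, 11)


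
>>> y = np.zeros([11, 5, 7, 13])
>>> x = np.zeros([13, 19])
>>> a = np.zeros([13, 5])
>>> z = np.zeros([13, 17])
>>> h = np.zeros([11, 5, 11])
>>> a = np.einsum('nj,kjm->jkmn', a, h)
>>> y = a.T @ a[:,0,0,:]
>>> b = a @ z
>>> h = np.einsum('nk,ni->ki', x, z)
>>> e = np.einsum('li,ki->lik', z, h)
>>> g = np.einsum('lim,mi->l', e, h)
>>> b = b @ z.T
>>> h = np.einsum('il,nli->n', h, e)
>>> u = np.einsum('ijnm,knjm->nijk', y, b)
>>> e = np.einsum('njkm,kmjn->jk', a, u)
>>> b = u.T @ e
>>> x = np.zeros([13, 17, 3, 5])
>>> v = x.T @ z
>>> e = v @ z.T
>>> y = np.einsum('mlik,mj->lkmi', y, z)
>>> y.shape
(11, 13, 13, 11)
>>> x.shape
(13, 17, 3, 5)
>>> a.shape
(5, 11, 11, 13)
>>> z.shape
(13, 17)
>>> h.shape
(13,)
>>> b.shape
(5, 11, 13, 11)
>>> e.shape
(5, 3, 17, 13)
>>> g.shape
(13,)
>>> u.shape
(11, 13, 11, 5)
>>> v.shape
(5, 3, 17, 17)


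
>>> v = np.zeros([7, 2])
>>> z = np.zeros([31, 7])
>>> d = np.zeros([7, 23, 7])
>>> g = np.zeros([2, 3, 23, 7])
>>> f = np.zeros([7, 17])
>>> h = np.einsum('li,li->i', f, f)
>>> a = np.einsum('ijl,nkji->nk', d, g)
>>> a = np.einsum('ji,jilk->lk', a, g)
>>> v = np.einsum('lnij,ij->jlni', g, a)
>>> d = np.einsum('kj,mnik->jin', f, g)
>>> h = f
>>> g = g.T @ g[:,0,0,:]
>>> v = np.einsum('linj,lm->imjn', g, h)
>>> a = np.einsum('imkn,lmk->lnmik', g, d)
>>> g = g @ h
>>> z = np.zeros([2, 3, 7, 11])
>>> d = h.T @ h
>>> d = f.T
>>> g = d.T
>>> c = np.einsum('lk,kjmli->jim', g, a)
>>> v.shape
(23, 17, 7, 3)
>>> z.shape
(2, 3, 7, 11)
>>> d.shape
(17, 7)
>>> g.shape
(7, 17)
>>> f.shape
(7, 17)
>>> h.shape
(7, 17)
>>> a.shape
(17, 7, 23, 7, 3)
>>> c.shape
(7, 3, 23)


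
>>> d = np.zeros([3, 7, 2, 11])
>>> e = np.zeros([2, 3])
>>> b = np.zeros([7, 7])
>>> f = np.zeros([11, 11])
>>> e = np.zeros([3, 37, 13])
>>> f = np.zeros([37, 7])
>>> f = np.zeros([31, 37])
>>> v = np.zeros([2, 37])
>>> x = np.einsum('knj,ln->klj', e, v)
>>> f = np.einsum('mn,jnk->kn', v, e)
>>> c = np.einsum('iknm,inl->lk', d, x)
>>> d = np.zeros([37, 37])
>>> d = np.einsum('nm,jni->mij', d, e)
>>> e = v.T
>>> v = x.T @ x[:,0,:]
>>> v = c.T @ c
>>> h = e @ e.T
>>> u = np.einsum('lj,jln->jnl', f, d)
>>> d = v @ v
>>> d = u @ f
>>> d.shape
(37, 3, 37)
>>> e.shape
(37, 2)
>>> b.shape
(7, 7)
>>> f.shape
(13, 37)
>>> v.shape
(7, 7)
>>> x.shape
(3, 2, 13)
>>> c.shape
(13, 7)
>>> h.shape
(37, 37)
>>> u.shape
(37, 3, 13)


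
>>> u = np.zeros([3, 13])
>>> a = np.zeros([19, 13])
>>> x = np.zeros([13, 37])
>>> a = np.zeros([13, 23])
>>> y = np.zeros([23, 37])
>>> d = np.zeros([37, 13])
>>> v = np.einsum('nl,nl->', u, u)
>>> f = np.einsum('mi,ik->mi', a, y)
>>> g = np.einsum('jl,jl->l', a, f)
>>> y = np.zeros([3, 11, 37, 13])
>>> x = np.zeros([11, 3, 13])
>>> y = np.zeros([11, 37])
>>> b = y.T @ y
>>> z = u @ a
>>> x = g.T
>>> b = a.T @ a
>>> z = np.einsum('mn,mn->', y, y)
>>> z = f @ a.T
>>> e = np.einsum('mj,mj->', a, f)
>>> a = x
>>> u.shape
(3, 13)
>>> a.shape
(23,)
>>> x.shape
(23,)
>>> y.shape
(11, 37)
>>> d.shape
(37, 13)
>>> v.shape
()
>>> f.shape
(13, 23)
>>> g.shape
(23,)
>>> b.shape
(23, 23)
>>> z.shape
(13, 13)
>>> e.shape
()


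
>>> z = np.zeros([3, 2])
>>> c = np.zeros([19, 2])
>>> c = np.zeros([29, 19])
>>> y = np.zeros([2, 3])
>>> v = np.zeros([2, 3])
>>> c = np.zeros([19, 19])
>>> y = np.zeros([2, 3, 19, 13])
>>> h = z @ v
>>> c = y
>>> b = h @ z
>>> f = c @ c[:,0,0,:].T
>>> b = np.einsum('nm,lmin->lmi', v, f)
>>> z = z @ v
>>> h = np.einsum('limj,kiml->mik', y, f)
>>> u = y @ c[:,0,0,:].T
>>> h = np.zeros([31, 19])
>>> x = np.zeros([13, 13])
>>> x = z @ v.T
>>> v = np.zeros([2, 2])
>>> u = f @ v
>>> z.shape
(3, 3)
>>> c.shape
(2, 3, 19, 13)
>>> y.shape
(2, 3, 19, 13)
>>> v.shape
(2, 2)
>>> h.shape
(31, 19)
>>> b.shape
(2, 3, 19)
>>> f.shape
(2, 3, 19, 2)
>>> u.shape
(2, 3, 19, 2)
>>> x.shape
(3, 2)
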